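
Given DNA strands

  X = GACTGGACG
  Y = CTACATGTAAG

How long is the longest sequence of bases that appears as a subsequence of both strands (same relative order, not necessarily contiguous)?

6

Let dp[i][j] be the LCS length of the first i bases of X and the first j bases of Y. dp[i][j] = dp[i-1][j-1]+1 when the i-th and j-th bases match, else max(dp[i-1][j], dp[i][j-1]).
    ·  C  T  A  C  A  T  G  T  A  A  G
 ·  0  0  0  0  0  0  0  0  0  0  0  0
 G  0  0  0  0  0  0  0  1  1  1  1  1
 A  0  0  0  1  1  1  1  1  1  2  2  2
 C  0  1  1  1  2  2  2  2  2  2  2  2
 T  0  1  2  2  2  2  3  3  3  3  3  3
 G  0  1  2  2  2  2  3  4  4  4  4  4
 G  0  1  2  2  2  2  3  4  4  4  4  5
 A  0  1  2  3  3  3  3  4  4  5  5  5
 C  0  1  2  3  4  4  4  4  4  5  5  5
 G  0  1  2  3  4  4  4  5  5  5  5  6
dp[9][11] = 6. One LCS (by backtracking along matches): ACTGAG.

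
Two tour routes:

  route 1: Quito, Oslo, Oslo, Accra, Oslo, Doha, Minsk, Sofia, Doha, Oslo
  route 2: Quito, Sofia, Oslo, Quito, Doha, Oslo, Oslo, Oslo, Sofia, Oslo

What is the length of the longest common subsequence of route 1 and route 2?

Taking Quito (route 1 #1, route 2 #4), then Oslo (route 1 #2, route 2 #6), then Oslo (route 1 #3, route 2 #7), then Oslo (route 1 #5, route 2 #8), then Sofia (route 1 #8, route 2 #9), then Oslo (route 1 #10, route 2 #10) gives a common subsequence of length 6, and the DP table's final entry dp[10][10] is also 6, so no common subsequence is longer.

6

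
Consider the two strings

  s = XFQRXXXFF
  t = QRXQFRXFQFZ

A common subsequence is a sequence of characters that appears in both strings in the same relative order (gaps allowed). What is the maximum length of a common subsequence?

Let dp[i][j] be the LCS length of the first i characters of s and the first j characters of t. dp[i][j] = dp[i-1][j-1]+1 when the i-th and j-th characters match, else max(dp[i-1][j], dp[i][j-1]).
    ·  Q  R  X  Q  F  R  X  F  Q  F  Z
 ·  0  0  0  0  0  0  0  0  0  0  0  0
 X  0  0  0  1  1  1  1  1  1  1  1  1
 F  0  0  0  1  1  2  2  2  2  2  2  2
 Q  0  1  1  1  2  2  2  2  2  3  3  3
 R  0  1  2  2  2  2  3  3  3  3  3  3
 X  0  1  2  3  3  3  3  4  4  4  4  4
 X  0  1  2  3  3  3  3  4  4  4  4  4
 X  0  1  2  3  3  3  3  4  4  4  4  4
 F  0  1  2  3  3  4  4  4  5  5  5  5
 F  0  1  2  3  3  4  4  4  5  5  6  6
dp[9][11] = 6. One LCS (by backtracking along matches): XFRXFF.

6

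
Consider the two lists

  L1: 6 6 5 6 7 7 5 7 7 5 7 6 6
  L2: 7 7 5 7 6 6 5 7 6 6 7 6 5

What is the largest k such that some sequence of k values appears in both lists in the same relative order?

8

Match 7 at L1[5]=L2[1], 7 at L1[6]=L2[2], 5 at L1[7]=L2[3], 7 at L1[8]=L2[4], 5 at L1[10]=L2[7], 7 at L1[11]=L2[8], 6 at L1[12]=L2[10], 6 at L1[13]=L2[12] — 8 values in the same relative order in both. The LCS DP gives dp[13][13] = 8, so this is optimal.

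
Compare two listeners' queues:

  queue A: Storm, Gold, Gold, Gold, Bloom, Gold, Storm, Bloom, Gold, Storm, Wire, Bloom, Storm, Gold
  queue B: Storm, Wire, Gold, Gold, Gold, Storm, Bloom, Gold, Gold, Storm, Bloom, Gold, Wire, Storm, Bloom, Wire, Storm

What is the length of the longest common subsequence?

12

Match Storm (queue A #1, queue B #1); then Gold (queue A #2, queue B #3); then Gold (queue A #3, queue B #4); then Gold (queue A #4, queue B #5); then Bloom (queue A #5, queue B #7); then Gold (queue A #6, queue B #9); then Storm (queue A #7, queue B #10); then Bloom (queue A #8, queue B #11); then Gold (queue A #9, queue B #12); then Storm (queue A #10, queue B #14); then Wire (queue A #11, queue B #16); then Storm (queue A #13, queue B #17) — 12 songs in the same relative order in both, and the DP table's final entry dp[14][17] is also 12, so no common subsequence is longer.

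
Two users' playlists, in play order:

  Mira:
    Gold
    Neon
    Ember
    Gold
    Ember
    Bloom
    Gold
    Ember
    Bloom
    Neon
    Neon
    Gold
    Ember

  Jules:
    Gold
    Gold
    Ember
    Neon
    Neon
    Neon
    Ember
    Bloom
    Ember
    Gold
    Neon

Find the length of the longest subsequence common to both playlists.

6

One common subsequence of length 6: Gold at Mira[1]=Jules[2] → Neon at Mira[2]=Jules[6] → Ember at Mira[3]=Jules[7] → Ember at Mira[5]=Jules[9] → Gold at Mira[7]=Jules[10] → Neon at Mira[11]=Jules[11]. Since dp[13][11] = 6, nothing longer is possible.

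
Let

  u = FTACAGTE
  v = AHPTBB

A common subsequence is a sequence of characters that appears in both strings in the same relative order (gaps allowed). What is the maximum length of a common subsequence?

Match A (u #3, v #1); then T (u #7, v #4) — 2 characters in the same relative order in both. The LCS DP gives dp[8][6] = 2, so this is optimal.

2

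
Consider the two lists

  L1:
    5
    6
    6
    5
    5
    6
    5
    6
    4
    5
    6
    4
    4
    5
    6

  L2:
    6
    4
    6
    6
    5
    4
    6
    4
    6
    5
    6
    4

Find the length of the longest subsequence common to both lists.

9

Pick 6 at L1[2]=L2[1]; then 6 at L1[3]=L2[3]; then 6 at L1[6]=L2[4]; then 5 at L1[7]=L2[5]; then 6 at L1[8]=L2[7]; then 4 at L1[9]=L2[8]; then 5 at L1[10]=L2[10]; then 6 at L1[11]=L2[11]; then 4 at L1[13]=L2[12]; all 9 values appear in both, in order. The LCS DP gives dp[15][12] = 9, so this is optimal.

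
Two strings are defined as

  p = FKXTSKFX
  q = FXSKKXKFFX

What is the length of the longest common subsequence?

Pick F (p #1, q #1), K (p #2, q #5), X (p #3, q #6), K (p #6, q #7), F (p #7, q #9), X (p #8, q #10); all 6 characters appear in both, in order. Since dp[8][10] = 6, nothing longer is possible.

6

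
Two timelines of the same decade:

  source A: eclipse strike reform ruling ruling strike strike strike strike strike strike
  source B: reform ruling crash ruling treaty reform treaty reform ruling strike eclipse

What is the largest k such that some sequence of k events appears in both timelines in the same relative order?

One common subsequence of length 4: reform at source A[3]=source B[1], then ruling at source A[4]=source B[4], then ruling at source A[5]=source B[9], then strike at source A[6]=source B[10]. dp[11][11] = 4 confirms this is the maximum.

4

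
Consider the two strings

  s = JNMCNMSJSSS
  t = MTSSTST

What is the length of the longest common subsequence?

4

One common subsequence of length 4: M at s[3]=t[1]; then S at s[7]=t[3]; then S at s[9]=t[4]; then S at s[10]=t[6]. dp[11][7] = 4 confirms this is the maximum.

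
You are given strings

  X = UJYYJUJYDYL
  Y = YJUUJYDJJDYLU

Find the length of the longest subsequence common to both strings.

Taking U (X #1, Y #4); then J (X #2, Y #5); then Y (X #3, Y #6); then J (X #5, Y #8); then J (X #7, Y #9); then D (X #9, Y #10); then Y (X #10, Y #11); then L (X #11, Y #12) gives a common subsequence of length 8. Since dp[11][13] = 8, nothing longer is possible.

8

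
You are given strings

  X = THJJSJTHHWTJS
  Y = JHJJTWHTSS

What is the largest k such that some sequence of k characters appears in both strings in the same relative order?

One common subsequence of length 7: H (X #2, Y #2), then J (X #4, Y #3), then J (X #6, Y #4), then T (X #7, Y #5), then H (X #9, Y #7), then T (X #11, Y #8), then S (X #13, Y #10), and the DP table's final entry dp[13][10] is also 7, so no common subsequence is longer.

7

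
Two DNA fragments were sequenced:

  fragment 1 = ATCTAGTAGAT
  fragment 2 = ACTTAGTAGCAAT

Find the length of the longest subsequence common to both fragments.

Match A (fragment 1 #1, fragment 2 #1) → T (fragment 1 #2, fragment 2 #3) → T (fragment 1 #4, fragment 2 #4) → A (fragment 1 #5, fragment 2 #5) → G (fragment 1 #6, fragment 2 #6) → T (fragment 1 #7, fragment 2 #7) → A (fragment 1 #8, fragment 2 #8) → G (fragment 1 #9, fragment 2 #9) → A (fragment 1 #10, fragment 2 #12) → T (fragment 1 #11, fragment 2 #13) — 10 bases in the same relative order in both. Since dp[11][13] = 10, nothing longer is possible.

10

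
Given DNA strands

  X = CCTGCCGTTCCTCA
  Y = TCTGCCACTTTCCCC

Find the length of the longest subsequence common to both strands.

10

Pick C at X[2]=Y[2] → T at X[3]=Y[3] → G at X[4]=Y[4] → C at X[5]=Y[6] → C at X[6]=Y[8] → T at X[8]=Y[10] → T at X[9]=Y[11] → C at X[10]=Y[13] → C at X[11]=Y[14] → C at X[13]=Y[15]; all 10 bases appear in both, in order. The LCS DP gives dp[14][15] = 10, so this is optimal.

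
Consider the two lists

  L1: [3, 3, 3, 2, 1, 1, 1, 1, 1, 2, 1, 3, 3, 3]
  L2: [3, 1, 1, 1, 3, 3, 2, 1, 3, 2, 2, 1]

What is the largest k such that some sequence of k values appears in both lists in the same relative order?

7

Taking 3 (L1 #1, L2 #1); then 3 (L1 #2, L2 #5); then 3 (L1 #3, L2 #6); then 2 (L1 #4, L2 #7); then 1 (L1 #5, L2 #8); then 2 (L1 #10, L2 #11); then 1 (L1 #11, L2 #12) gives a common subsequence of length 7. Since dp[14][12] = 7, nothing longer is possible.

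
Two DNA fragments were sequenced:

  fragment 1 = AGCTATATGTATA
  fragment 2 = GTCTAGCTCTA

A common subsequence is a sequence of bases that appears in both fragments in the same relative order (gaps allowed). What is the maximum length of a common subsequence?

Let dp[i][j] be the LCS length of the first i bases of fragment 1 and the first j bases of fragment 2. dp[i][j] = dp[i-1][j-1]+1 when the i-th and j-th bases match, else max(dp[i-1][j], dp[i][j-1]).
    ·  G  T  C  T  A  G  C  T  C  T  A
 ·  0  0  0  0  0  0  0  0  0  0  0  0
 A  0  0  0  0  0  1  1  1  1  1  1  1
 G  0  1  1  1  1  1  2  2  2  2  2  2
 C  0  1  1  2  2  2  2  3  3  3  3  3
 T  0  1  2  2  3  3  3  3  4  4  4  4
 A  0  1  2  2  3  4  4  4  4  4  4  5
 T  0  1  2  2  3  4  4  4  5  5  5  5
 A  0  1  2  2  3  4  4  4  5  5  5  6
 T  0  1  2  2  3  4  4  4  5  5  6  6
 G  0  1  2  2  3  4  5  5  5  5  6  6
 T  0  1  2  2  3  4  5  5  6  6  6  6
 A  0  1  2  2  3  4  5  5  6  6  6  7
 T  0  1  2  2  3  4  5  5  6  6  7  7
 A  0  1  2  2  3  4  5  5  6  6  7  8
dp[13][11] = 8. One LCS (by backtracking along matches): GCTAGTTA.

8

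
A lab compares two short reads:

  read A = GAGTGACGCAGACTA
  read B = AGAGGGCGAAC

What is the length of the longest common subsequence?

One common subsequence of length 9: G (read A #1, read B #2) → A (read A #2, read B #3) → G (read A #3, read B #5) → G (read A #5, read B #6) → C (read A #7, read B #7) → G (read A #8, read B #8) → A (read A #10, read B #9) → A (read A #12, read B #10) → C (read A #13, read B #11). dp[15][11] = 9 confirms this is the maximum.

9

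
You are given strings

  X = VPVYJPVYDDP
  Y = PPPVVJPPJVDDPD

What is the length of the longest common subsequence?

8

Taking V (X #1, Y #4) → V (X #3, Y #5) → J (X #5, Y #6) → P (X #6, Y #8) → V (X #7, Y #10) → D (X #9, Y #11) → D (X #10, Y #12) → P (X #11, Y #13) gives a common subsequence of length 8. The LCS DP gives dp[11][14] = 8, so this is optimal.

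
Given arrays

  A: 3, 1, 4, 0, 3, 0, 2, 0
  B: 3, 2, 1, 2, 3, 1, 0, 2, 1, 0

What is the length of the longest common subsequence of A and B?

Taking 3 at A[1]=B[1]; then 1 at A[2]=B[3]; then 3 at A[5]=B[5]; then 0 at A[6]=B[7]; then 2 at A[7]=B[8]; then 0 at A[8]=B[10] gives a common subsequence of length 6. dp[8][10] = 6 confirms this is the maximum.

6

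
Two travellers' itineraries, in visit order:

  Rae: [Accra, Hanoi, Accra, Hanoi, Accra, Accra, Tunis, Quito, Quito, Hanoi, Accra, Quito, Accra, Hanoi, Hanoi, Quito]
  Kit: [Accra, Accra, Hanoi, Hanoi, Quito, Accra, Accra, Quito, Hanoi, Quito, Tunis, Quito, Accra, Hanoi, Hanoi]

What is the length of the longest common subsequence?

Match Accra [1,2]; then Hanoi [2,3]; then Hanoi [4,4]; then Accra [5,6]; then Accra [6,7]; then Quito [8,8]; then Quito [9,10]; then Quito [12,12]; then Accra [13,13]; then Hanoi [14,14]; then Hanoi [15,15] — 11 stops in the same relative order in both. dp[16][15] = 11 confirms this is the maximum.

11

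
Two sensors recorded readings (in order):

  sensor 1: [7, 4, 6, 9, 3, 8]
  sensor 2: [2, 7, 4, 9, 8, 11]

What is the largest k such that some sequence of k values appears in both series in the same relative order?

4

One common subsequence of length 4: 7 [1,2], 4 [2,3], 9 [4,4], 8 [6,5]. Since dp[6][6] = 4, nothing longer is possible.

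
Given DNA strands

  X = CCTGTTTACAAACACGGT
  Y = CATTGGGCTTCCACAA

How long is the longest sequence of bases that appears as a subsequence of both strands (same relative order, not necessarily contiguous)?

9

Match C at X[1]=Y[1]; then T at X[3]=Y[4]; then G at X[4]=Y[7]; then T at X[5]=Y[9]; then T at X[6]=Y[10]; then A at X[8]=Y[13]; then C at X[9]=Y[14]; then A at X[12]=Y[15]; then A at X[14]=Y[16] — 9 bases in the same relative order in both. The LCS DP gives dp[18][16] = 9, so this is optimal.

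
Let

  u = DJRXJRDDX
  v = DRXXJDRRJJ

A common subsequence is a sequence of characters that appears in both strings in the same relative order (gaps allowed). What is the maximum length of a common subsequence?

5

Match D [1,1]; then R [3,2]; then X [4,4]; then J [5,5]; then R [6,8] — 5 characters in the same relative order in both. Since dp[9][10] = 5, nothing longer is possible.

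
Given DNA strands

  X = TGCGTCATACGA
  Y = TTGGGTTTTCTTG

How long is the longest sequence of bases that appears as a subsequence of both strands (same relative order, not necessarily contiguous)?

One common subsequence of length 7: T (X #1, Y #2); then G (X #2, Y #4); then G (X #4, Y #5); then T (X #5, Y #9); then C (X #6, Y #10); then T (X #8, Y #12); then G (X #11, Y #13). Since dp[12][13] = 7, nothing longer is possible.

7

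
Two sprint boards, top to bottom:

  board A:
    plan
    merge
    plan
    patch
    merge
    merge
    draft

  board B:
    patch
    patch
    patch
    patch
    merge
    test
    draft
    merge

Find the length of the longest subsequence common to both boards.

Match patch at board A[4]=board B[4]; then merge at board A[5]=board B[5]; then merge at board A[6]=board B[8] — 3 tasks in the same relative order in both. The LCS DP gives dp[7][8] = 3, so this is optimal.

3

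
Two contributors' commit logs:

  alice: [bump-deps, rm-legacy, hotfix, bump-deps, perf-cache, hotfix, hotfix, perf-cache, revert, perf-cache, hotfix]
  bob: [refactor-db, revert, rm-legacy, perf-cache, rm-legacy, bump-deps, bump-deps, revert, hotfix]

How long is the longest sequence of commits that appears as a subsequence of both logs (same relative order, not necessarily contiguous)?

Pick bump-deps (alice #1, bob #6), bump-deps (alice #4, bob #7), revert (alice #9, bob #8), hotfix (alice #11, bob #9); all 4 commits appear in both, in order. dp[11][9] = 4 confirms this is the maximum.

4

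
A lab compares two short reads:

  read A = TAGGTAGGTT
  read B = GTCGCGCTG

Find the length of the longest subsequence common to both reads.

5

Let dp[i][j] be the LCS length of the first i bases of read A and the first j bases of read B. dp[i][j] = dp[i-1][j-1]+1 when the i-th and j-th bases match, else max(dp[i-1][j], dp[i][j-1]).
    ·  G  T  C  G  C  G  C  T  G
 ·  0  0  0  0  0  0  0  0  0  0
 T  0  0  1  1  1  1  1  1  1  1
 A  0  0  1  1  1  1  1  1  1  1
 G  0  1  1  1  2  2  2  2  2  2
 G  0  1  1  1  2  2  3  3  3  3
 T  0  1  2  2  2  2  3  3  4  4
 A  0  1  2  2  2  2  3  3  4  4
 G  0  1  2  2  3  3  3  3  4  5
 G  0  1  2  2  3  3  4  4  4  5
 T  0  1  2  2  3  3  4  4  5  5
 T  0  1  2  2  3  3  4  4  5  5
dp[10][9] = 5. One LCS (by backtracking along matches): TGGTG.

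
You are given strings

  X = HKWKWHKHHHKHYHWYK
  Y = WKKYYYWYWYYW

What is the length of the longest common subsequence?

One common subsequence of length 6: K at X[2]=Y[2]; then K at X[4]=Y[3]; then W at X[5]=Y[7]; then Y at X[13]=Y[8]; then W at X[15]=Y[9]; then Y at X[16]=Y[11]. The LCS DP gives dp[17][12] = 6, so this is optimal.

6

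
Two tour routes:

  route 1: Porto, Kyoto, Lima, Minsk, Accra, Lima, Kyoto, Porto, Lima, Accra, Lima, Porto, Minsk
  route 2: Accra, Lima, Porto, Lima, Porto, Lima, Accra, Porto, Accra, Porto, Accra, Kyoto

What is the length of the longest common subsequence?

One common subsequence of length 6: Porto (route 1 #1, route 2 #5), then Lima (route 1 #3, route 2 #6), then Accra (route 1 #5, route 2 #7), then Porto (route 1 #8, route 2 #8), then Accra (route 1 #10, route 2 #9), then Porto (route 1 #12, route 2 #10). The LCS DP gives dp[13][12] = 6, so this is optimal.

6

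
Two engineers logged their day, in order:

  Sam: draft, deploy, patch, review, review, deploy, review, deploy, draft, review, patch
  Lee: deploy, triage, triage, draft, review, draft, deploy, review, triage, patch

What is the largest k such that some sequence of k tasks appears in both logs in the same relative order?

Taking draft [1,4]; then review [4,5]; then deploy [6,7]; then review [7,8]; then patch [11,10] gives a common subsequence of length 5. The LCS DP gives dp[11][10] = 5, so this is optimal.

5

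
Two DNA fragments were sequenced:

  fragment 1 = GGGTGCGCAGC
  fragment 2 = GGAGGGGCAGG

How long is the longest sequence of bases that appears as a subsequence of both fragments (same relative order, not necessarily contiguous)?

One common subsequence of length 8: G (fragment 1 #1, fragment 2 #2), G (fragment 1 #2, fragment 2 #4), G (fragment 1 #3, fragment 2 #5), G (fragment 1 #5, fragment 2 #6), G (fragment 1 #7, fragment 2 #7), C (fragment 1 #8, fragment 2 #8), A (fragment 1 #9, fragment 2 #9), G (fragment 1 #10, fragment 2 #11). The LCS DP gives dp[11][11] = 8, so this is optimal.

8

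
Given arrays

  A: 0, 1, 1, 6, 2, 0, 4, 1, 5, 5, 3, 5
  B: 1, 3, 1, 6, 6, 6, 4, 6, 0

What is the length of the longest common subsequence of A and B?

4

Taking 1 at A[2]=B[1], 1 at A[3]=B[3], 6 at A[4]=B[8], 0 at A[6]=B[9] gives a common subsequence of length 4. The LCS DP gives dp[12][9] = 4, so this is optimal.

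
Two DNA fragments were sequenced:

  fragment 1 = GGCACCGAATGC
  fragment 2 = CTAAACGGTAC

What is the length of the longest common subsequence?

6

One common subsequence of length 6: C [3,1] → A [4,5] → C [5,6] → G [7,8] → A [9,10] → C [12,11]. dp[12][11] = 6 confirms this is the maximum.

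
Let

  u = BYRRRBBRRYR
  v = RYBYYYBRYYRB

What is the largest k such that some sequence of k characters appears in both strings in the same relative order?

Match B (u #1, v #3); then Y (u #2, v #6); then B (u #7, v #7); then R (u #8, v #8); then Y (u #10, v #10); then R (u #11, v #11) — 6 characters in the same relative order in both. dp[11][12] = 6 confirms this is the maximum.

6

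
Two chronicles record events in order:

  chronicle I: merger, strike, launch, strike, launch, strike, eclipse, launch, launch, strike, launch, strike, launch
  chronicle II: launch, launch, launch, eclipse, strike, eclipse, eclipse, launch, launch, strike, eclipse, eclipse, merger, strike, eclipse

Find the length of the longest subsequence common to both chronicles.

8

Match launch [3,2] → launch [5,3] → strike [6,5] → eclipse [7,7] → launch [8,8] → launch [9,9] → strike [10,10] → strike [12,14] — 8 events in the same relative order in both. dp[13][15] = 8 confirms this is the maximum.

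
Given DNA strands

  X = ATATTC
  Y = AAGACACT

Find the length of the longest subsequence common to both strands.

3

Pick A [1,4], A [3,6], T [5,8]; all 3 bases appear in both, in order. dp[6][8] = 3 confirms this is the maximum.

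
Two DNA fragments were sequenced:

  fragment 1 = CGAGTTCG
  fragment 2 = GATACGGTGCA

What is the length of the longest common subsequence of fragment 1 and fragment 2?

5

One common subsequence of length 5: C at fragment 1[1]=fragment 2[5]; then G at fragment 1[2]=fragment 2[6]; then G at fragment 1[4]=fragment 2[7]; then T at fragment 1[5]=fragment 2[8]; then C at fragment 1[7]=fragment 2[10]. Since dp[8][11] = 5, nothing longer is possible.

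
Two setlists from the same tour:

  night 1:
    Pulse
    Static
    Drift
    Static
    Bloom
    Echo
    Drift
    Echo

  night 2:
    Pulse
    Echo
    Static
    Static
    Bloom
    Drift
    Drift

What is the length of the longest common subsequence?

5

Pick Pulse (night 1 #1, night 2 #1) → Static (night 1 #2, night 2 #3) → Static (night 1 #4, night 2 #4) → Bloom (night 1 #5, night 2 #5) → Drift (night 1 #7, night 2 #7); all 5 songs appear in both, in order. dp[8][7] = 5 confirms this is the maximum.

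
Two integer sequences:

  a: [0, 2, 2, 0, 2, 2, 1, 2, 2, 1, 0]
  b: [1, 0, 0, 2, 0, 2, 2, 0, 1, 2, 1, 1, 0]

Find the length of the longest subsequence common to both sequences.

9

Taking 0 at a[1]=b[3], 2 at a[3]=b[4], 0 at a[4]=b[5], 2 at a[5]=b[6], 2 at a[6]=b[7], 1 at a[7]=b[9], 2 at a[8]=b[10], 1 at a[10]=b[12], 0 at a[11]=b[13] gives a common subsequence of length 9. The LCS DP gives dp[11][13] = 9, so this is optimal.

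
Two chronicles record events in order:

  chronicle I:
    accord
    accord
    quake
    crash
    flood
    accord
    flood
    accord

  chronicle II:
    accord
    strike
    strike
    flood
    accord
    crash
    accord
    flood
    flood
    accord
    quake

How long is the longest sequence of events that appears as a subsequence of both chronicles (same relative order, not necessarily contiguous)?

Taking accord [1,1], accord [2,5], crash [4,6], flood [5,8], flood [7,9], accord [8,10] gives a common subsequence of length 6. Since dp[8][11] = 6, nothing longer is possible.

6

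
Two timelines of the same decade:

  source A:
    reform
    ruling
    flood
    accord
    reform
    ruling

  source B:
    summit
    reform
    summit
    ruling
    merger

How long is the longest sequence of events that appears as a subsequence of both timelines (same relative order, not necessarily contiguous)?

One common subsequence of length 2: reform [1,2], then ruling [2,4]. dp[6][5] = 2 confirms this is the maximum.

2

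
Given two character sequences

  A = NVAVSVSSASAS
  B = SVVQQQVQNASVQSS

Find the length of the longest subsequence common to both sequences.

Taking N at A[1]=B[9], A at A[3]=B[10], S at A[5]=B[11], V at A[6]=B[12], S at A[10]=B[14], S at A[12]=B[15] gives a common subsequence of length 6. dp[12][15] = 6 confirms this is the maximum.

6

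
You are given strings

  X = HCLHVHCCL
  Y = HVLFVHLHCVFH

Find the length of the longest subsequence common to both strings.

5

One common subsequence of length 5: H (X #1, Y #6); then L (X #3, Y #7); then H (X #4, Y #8); then V (X #5, Y #10); then H (X #6, Y #12). The LCS DP gives dp[9][12] = 5, so this is optimal.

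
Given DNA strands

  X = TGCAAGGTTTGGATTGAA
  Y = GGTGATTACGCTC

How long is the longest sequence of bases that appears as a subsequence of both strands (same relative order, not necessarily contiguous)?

Taking G (X #6, Y #1), then G (X #7, Y #2), then T (X #10, Y #3), then G (X #12, Y #4), then A (X #13, Y #5), then T (X #14, Y #6), then T (X #15, Y #7), then G (X #16, Y #10) gives a common subsequence of length 8. dp[18][13] = 8 confirms this is the maximum.

8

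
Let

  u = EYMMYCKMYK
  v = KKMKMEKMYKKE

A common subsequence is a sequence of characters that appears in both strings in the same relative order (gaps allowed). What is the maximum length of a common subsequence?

Let dp[i][j] be the LCS length of the first i characters of u and the first j characters of v. dp[i][j] = dp[i-1][j-1]+1 when the i-th and j-th characters match, else max(dp[i-1][j], dp[i][j-1]).
    ·  K  K  M  K  M  E  K  M  Y  K  K  E
 ·  0  0  0  0  0  0  0  0  0  0  0  0  0
 E  0  0  0  0  0  0  1  1  1  1  1  1  1
 Y  0  0  0  0  0  0  1  1  1  2  2  2  2
 M  0  0  0  1  1  1  1  1  2  2  2  2  2
 M  0  0  0  1  1  2  2  2  2  2  2  2  2
 Y  0  0  0  1  1  2  2  2  2  3  3  3  3
 C  0  0  0  1  1  2  2  2  2  3  3  3  3
 K  0  1  1  1  2  2  2  3  3  3  4  4  4
 M  0  1  1  2  2  3  3  3  4  4  4  4  4
 Y  0  1  1  2  2  3  3  3  4  5  5  5  5
 K  0  1  2  2  3  3  3  4  4  5  6  6  6
dp[10][12] = 6. One LCS (by backtracking along matches): MMKMYK.

6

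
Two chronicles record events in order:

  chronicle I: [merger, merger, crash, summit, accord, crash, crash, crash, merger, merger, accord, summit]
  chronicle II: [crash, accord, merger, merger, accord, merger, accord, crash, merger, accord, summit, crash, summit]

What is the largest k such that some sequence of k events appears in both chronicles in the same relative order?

Taking merger [1,4], merger [2,6], accord [5,7], crash [8,8], merger [10,9], accord [11,10], summit [12,13] gives a common subsequence of length 7. Since dp[12][13] = 7, nothing longer is possible.

7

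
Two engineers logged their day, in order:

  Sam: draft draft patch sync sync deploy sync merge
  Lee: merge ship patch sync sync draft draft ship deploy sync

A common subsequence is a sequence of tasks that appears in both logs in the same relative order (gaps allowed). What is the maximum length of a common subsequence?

Match patch (Sam #3, Lee #3) → sync (Sam #4, Lee #4) → sync (Sam #5, Lee #5) → deploy (Sam #6, Lee #9) → sync (Sam #7, Lee #10) — 5 tasks in the same relative order in both, and the DP table's final entry dp[8][10] is also 5, so no common subsequence is longer.

5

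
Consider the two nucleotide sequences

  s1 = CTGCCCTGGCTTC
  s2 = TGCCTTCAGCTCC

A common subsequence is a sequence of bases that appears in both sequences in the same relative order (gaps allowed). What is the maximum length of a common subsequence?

9

One common subsequence of length 9: T at s1[2]=s2[1]; then G at s1[3]=s2[2]; then C at s1[4]=s2[3]; then C at s1[5]=s2[4]; then C at s1[6]=s2[7]; then G at s1[9]=s2[9]; then C at s1[10]=s2[10]; then T at s1[11]=s2[11]; then C at s1[13]=s2[13]. The LCS DP gives dp[13][13] = 9, so this is optimal.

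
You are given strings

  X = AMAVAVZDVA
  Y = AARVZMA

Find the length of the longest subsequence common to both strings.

Let dp[i][j] be the LCS length of the first i characters of X and the first j characters of Y. dp[i][j] = dp[i-1][j-1]+1 when the i-th and j-th characters match, else max(dp[i-1][j], dp[i][j-1]).
    ·  A  A  R  V  Z  M  A
 ·  0  0  0  0  0  0  0  0
 A  0  1  1  1  1  1  1  1
 M  0  1  1  1  1  1  2  2
 A  0  1  2  2  2  2  2  3
 V  0  1  2  2  3  3  3  3
 A  0  1  2  2  3  3  3  4
 V  0  1  2  2  3  3  3  4
 Z  0  1  2  2  3  4  4  4
 D  0  1  2  2  3  4  4  4
 V  0  1  2  2  3  4  4  4
 A  0  1  2  2  3  4  4  5
dp[10][7] = 5. One LCS (by backtracking along matches): AAVZA.

5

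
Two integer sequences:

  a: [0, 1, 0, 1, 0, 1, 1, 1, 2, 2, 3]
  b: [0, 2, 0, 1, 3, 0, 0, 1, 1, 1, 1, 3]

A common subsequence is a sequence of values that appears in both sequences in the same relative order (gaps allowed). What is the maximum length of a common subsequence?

Match 0 (a #1, b #3) → 1 (a #2, b #4) → 0 (a #3, b #7) → 1 (a #4, b #8) → 1 (a #6, b #9) → 1 (a #7, b #10) → 1 (a #8, b #11) → 3 (a #11, b #12) — 8 values in the same relative order in both. The LCS DP gives dp[11][12] = 8, so this is optimal.

8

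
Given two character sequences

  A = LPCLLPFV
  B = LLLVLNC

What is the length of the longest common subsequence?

4

Match L at A[1]=B[1], L at A[4]=B[2], L at A[5]=B[3], V at A[8]=B[4] — 4 characters in the same relative order in both, and the DP table's final entry dp[8][7] is also 4, so no common subsequence is longer.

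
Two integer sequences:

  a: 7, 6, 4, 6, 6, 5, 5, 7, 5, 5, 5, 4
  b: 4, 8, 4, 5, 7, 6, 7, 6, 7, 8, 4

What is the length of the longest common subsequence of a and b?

5

Let dp[i][j] be the LCS length of the first i values of a and the first j values of b. dp[i][j] = dp[i-1][j-1]+1 when the i-th and j-th values match, else max(dp[i-1][j], dp[i][j-1]).
    ·  4  8  4  5  7  6  7  6  7  8  4
 ·  0  0  0  0  0  0  0  0  0  0  0  0
 7  0  0  0  0  0  1  1  1  1  1  1  1
 6  0  0  0  0  0  1  2  2  2  2  2  2
 4  0  1  1  1  1  1  2  2  2  2  2  3
 6  0  1  1  1  1  1  2  2  3  3  3  3
 6  0  1  1  1  1  1  2  2  3  3  3  3
 5  0  1  1  1  2  2  2  2  3  3  3  3
 5  0  1  1  1  2  2  2  2  3  3  3  3
 7  0  1  1  1  2  3  3  3  3  4  4  4
 5  0  1  1  1  2  3  3  3  3  4  4  4
 5  0  1  1  1  2  3  3  3  3  4  4  4
 5  0  1  1  1  2  3  3  3  3  4  4  4
 4  0  1  1  2  2  3  3  3  3  4  4  5
dp[12][11] = 5. One LCS (by backtracking along matches): 7, 6, 6, 7, 4.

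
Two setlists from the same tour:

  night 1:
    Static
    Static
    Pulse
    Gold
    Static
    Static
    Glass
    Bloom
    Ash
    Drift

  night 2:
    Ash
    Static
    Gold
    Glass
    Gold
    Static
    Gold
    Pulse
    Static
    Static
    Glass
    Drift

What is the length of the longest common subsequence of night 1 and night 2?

One common subsequence of length 7: Static [1,2] → Static [2,6] → Pulse [3,8] → Static [5,9] → Static [6,10] → Glass [7,11] → Drift [10,12]. Since dp[10][12] = 7, nothing longer is possible.

7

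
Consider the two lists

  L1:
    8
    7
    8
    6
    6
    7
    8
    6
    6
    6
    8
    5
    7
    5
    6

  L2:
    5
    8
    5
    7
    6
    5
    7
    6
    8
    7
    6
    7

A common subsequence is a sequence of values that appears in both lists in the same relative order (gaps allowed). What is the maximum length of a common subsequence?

8

Match 8 (L1 #1, L2 #2), then 7 (L1 #2, L2 #4), then 6 (L1 #4, L2 #5), then 7 (L1 #6, L2 #7), then 6 (L1 #10, L2 #8), then 8 (L1 #11, L2 #9), then 7 (L1 #13, L2 #10), then 6 (L1 #15, L2 #11) — 8 values in the same relative order in both. The LCS DP gives dp[15][12] = 8, so this is optimal.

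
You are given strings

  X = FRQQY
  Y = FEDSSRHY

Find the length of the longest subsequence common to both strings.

3

One common subsequence of length 3: F [1,1]; then R [2,6]; then Y [5,8]. Since dp[5][8] = 3, nothing longer is possible.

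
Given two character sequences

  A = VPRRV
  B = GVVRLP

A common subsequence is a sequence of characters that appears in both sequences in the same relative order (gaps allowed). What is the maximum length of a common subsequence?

2

Match V (A #1, B #3), then P (A #2, B #6) — 2 characters in the same relative order in both. The LCS DP gives dp[5][6] = 2, so this is optimal.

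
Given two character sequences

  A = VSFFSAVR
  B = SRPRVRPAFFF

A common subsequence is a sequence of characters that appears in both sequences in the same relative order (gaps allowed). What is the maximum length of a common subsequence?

Let dp[i][j] be the LCS length of the first i characters of A and the first j characters of B. dp[i][j] = dp[i-1][j-1]+1 when the i-th and j-th characters match, else max(dp[i-1][j], dp[i][j-1]).
    ·  S  R  P  R  V  R  P  A  F  F  F
 ·  0  0  0  0  0  0  0  0  0  0  0  0
 V  0  0  0  0  0  1  1  1  1  1  1  1
 S  0  1  1  1  1  1  1  1  1  1  1  1
 F  0  1  1  1  1  1  1  1  1  2  2  2
 F  0  1  1  1  1  1  1  1  1  2  3  3
 S  0  1  1  1  1  1  1  1  1  2  3  3
 A  0  1  1  1  1  1  1  1  2  2  3  3
 V  0  1  1  1  1  2  2  2  2  2  3  3
 R  0  1  2  2  2  2  3  3  3  3  3  3
dp[8][11] = 3. One LCS (by backtracking along matches): VFF.

3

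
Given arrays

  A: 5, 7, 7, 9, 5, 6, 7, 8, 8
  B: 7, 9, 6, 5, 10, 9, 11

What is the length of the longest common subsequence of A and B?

3

Pick 7 [3,1]; then 9 [4,2]; then 5 [5,4]; all 3 values appear in both, in order. dp[9][7] = 3 confirms this is the maximum.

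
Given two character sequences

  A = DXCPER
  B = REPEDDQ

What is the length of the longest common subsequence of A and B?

2

Let dp[i][j] be the LCS length of the first i characters of A and the first j characters of B. dp[i][j] = dp[i-1][j-1]+1 when the i-th and j-th characters match, else max(dp[i-1][j], dp[i][j-1]).
    ·  R  E  P  E  D  D  Q
 ·  0  0  0  0  0  0  0  0
 D  0  0  0  0  0  1  1  1
 X  0  0  0  0  0  1  1  1
 C  0  0  0  0  0  1  1  1
 P  0  0  0  1  1  1  1  1
 E  0  0  1  1  2  2  2  2
 R  0  1  1  1  2  2  2  2
dp[6][7] = 2. One LCS (by backtracking along matches): PE.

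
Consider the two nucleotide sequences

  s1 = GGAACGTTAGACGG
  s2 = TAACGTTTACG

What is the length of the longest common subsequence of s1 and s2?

Pick A (s1 #3, s2 #2), A (s1 #4, s2 #3), C (s1 #5, s2 #4), G (s1 #6, s2 #5), T (s1 #7, s2 #7), T (s1 #8, s2 #8), A (s1 #11, s2 #9), C (s1 #12, s2 #10), G (s1 #14, s2 #11); all 9 bases appear in both, in order. dp[14][11] = 9 confirms this is the maximum.

9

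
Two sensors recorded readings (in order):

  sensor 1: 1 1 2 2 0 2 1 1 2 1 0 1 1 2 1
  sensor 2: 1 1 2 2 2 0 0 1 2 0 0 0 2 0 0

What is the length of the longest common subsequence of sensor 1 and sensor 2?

9

Pick 1 (sensor 1 #1, sensor 2 #1) → 1 (sensor 1 #2, sensor 2 #2) → 2 (sensor 1 #3, sensor 2 #4) → 2 (sensor 1 #4, sensor 2 #5) → 0 (sensor 1 #5, sensor 2 #7) → 1 (sensor 1 #8, sensor 2 #8) → 2 (sensor 1 #9, sensor 2 #9) → 0 (sensor 1 #11, sensor 2 #12) → 2 (sensor 1 #14, sensor 2 #13); all 9 values appear in both, in order, and the DP table's final entry dp[15][15] is also 9, so no common subsequence is longer.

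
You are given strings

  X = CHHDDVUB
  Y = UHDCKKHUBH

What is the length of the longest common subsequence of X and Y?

Let dp[i][j] be the LCS length of the first i characters of X and the first j characters of Y. dp[i][j] = dp[i-1][j-1]+1 when the i-th and j-th characters match, else max(dp[i-1][j], dp[i][j-1]).
    ·  U  H  D  C  K  K  H  U  B  H
 ·  0  0  0  0  0  0  0  0  0  0  0
 C  0  0  0  0  1  1  1  1  1  1  1
 H  0  0  1  1  1  1  1  2  2  2  2
 H  0  0  1  1  1  1  1  2  2  2  3
 D  0  0  1  2  2  2  2  2  2  2  3
 D  0  0  1  2  2  2  2  2  2  2  3
 V  0  0  1  2  2  2  2  2  2  2  3
 U  0  1  1  2  2  2  2  2  3  3  3
 B  0  1  1  2  2  2  2  2  3  4  4
dp[8][10] = 4. One LCS (by backtracking along matches): CHUB.

4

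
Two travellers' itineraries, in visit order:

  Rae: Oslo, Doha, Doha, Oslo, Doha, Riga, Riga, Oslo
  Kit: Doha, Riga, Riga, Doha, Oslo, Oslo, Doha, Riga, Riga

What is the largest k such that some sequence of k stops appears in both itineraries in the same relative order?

6

Match Doha at Rae[2]=Kit[1]; then Doha at Rae[3]=Kit[4]; then Oslo at Rae[4]=Kit[6]; then Doha at Rae[5]=Kit[7]; then Riga at Rae[6]=Kit[8]; then Riga at Rae[7]=Kit[9] — 6 stops in the same relative order in both. Since dp[8][9] = 6, nothing longer is possible.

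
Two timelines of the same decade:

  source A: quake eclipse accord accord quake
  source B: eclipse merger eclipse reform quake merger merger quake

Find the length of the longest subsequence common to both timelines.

One common subsequence of length 2: quake (source A #1, source B #5); then quake (source A #5, source B #8), and the DP table's final entry dp[5][8] is also 2, so no common subsequence is longer.

2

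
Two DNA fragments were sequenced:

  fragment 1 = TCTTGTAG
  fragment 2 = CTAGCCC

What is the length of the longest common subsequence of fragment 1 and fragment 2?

4

Pick C at fragment 1[2]=fragment 2[1], then T at fragment 1[6]=fragment 2[2], then A at fragment 1[7]=fragment 2[3], then G at fragment 1[8]=fragment 2[4]; all 4 bases appear in both, in order. The LCS DP gives dp[8][7] = 4, so this is optimal.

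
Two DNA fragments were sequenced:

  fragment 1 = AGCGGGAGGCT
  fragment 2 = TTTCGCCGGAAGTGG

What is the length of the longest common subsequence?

Taking G [2,5], C [3,7], G [4,8], G [5,9], G [6,12], G [8,14], G [9,15] gives a common subsequence of length 7. Since dp[11][15] = 7, nothing longer is possible.

7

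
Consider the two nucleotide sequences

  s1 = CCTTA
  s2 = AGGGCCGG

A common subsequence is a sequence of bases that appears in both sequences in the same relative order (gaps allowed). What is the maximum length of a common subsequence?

Pick C at s1[1]=s2[5] → C at s1[2]=s2[6]; all 2 bases appear in both, in order. The LCS DP gives dp[5][8] = 2, so this is optimal.

2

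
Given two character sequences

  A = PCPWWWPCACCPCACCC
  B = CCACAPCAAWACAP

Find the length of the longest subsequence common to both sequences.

Match C at A[2]=B[1], C at A[8]=B[2], A at A[9]=B[3], C at A[10]=B[4], P at A[12]=B[6], C at A[13]=B[7], A at A[14]=B[11], C at A[15]=B[12] — 8 characters in the same relative order in both. dp[17][14] = 8 confirms this is the maximum.

8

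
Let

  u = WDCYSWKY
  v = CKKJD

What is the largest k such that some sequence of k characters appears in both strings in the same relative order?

2

Let dp[i][j] be the LCS length of the first i characters of u and the first j characters of v. dp[i][j] = dp[i-1][j-1]+1 when the i-th and j-th characters match, else max(dp[i-1][j], dp[i][j-1]).
    ·  C  K  K  J  D
 ·  0  0  0  0  0  0
 W  0  0  0  0  0  0
 D  0  0  0  0  0  1
 C  0  1  1  1  1  1
 Y  0  1  1  1  1  1
 S  0  1  1  1  1  1
 W  0  1  1  1  1  1
 K  0  1  2  2  2  2
 Y  0  1  2  2  2  2
dp[8][5] = 2. One LCS (by backtracking along matches): CK.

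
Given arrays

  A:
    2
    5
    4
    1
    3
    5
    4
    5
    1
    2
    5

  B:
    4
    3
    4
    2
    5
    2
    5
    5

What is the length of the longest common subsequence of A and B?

6

Pick 4 [3,1], then 3 [5,2], then 4 [7,3], then 5 [8,5], then 2 [10,6], then 5 [11,8]; all 6 values appear in both, in order. The LCS DP gives dp[11][8] = 6, so this is optimal.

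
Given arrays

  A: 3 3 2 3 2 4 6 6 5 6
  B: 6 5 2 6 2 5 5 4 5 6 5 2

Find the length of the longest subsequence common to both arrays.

5

Taking 2 [3,3], then 2 [5,5], then 4 [6,8], then 6 [8,10], then 5 [9,11] gives a common subsequence of length 5. dp[10][12] = 5 confirms this is the maximum.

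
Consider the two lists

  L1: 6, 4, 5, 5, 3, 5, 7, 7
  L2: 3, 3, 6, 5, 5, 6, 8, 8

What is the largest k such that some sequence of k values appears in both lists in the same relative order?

One common subsequence of length 3: 6 [1,3], 5 [3,4], 5 [4,5]. dp[8][8] = 3 confirms this is the maximum.

3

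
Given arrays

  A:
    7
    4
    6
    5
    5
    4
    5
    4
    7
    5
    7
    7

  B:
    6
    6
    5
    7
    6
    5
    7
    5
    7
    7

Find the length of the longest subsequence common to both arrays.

7

Pick 7 [1,4], 6 [3,5], 5 [7,6], 7 [9,7], 5 [10,8], 7 [11,9], 7 [12,10]; all 7 values appear in both, in order. dp[12][10] = 7 confirms this is the maximum.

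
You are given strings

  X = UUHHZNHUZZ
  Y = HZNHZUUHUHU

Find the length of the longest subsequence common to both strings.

Match U [1,6], then U [2,7], then H [3,8], then H [7,10], then U [8,11] — 5 characters in the same relative order in both. Since dp[10][11] = 5, nothing longer is possible.

5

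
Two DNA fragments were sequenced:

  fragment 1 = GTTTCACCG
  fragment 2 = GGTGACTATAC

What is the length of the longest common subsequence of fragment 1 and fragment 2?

6

Let dp[i][j] be the LCS length of the first i bases of fragment 1 and the first j bases of fragment 2. dp[i][j] = dp[i-1][j-1]+1 when the i-th and j-th bases match, else max(dp[i-1][j], dp[i][j-1]).
    ·  G  G  T  G  A  C  T  A  T  A  C
 ·  0  0  0  0  0  0  0  0  0  0  0  0
 G  0  1  1  1  1  1  1  1  1  1  1  1
 T  0  1  1  2  2  2  2  2  2  2  2  2
 T  0  1  1  2  2  2  2  3  3  3  3  3
 T  0  1  1  2  2  2  2  3  3  4  4  4
 C  0  1  1  2  2  2  3  3  3  4  4  5
 A  0  1  1  2  2  3  3  3  4  4  5  5
 C  0  1  1  2  2  3  4  4  4  4  5  6
 C  0  1  1  2  2  3  4  4  4  4  5  6
 G  0  1  2  2  3  3  4  4  4  4  5  6
dp[9][11] = 6. One LCS (by backtracking along matches): GTTTAC.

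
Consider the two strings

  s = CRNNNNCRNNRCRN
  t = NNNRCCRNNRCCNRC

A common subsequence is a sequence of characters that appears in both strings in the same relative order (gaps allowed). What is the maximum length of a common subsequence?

10

Taking N [3,1], N [4,2], N [5,3], C [7,6], R [8,7], N [9,8], N [10,9], R [11,10], C [12,12], R [13,14] gives a common subsequence of length 10. Since dp[14][15] = 10, nothing longer is possible.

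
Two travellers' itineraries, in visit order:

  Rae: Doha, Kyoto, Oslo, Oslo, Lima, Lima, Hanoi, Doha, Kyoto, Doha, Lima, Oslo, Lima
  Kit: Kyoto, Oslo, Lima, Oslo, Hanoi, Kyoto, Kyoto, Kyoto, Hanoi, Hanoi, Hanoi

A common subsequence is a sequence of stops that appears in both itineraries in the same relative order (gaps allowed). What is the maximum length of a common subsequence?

One common subsequence of length 5: Kyoto (Rae #2, Kit #1) → Oslo (Rae #3, Kit #2) → Oslo (Rae #4, Kit #4) → Hanoi (Rae #7, Kit #5) → Kyoto (Rae #9, Kit #8). Since dp[13][11] = 5, nothing longer is possible.

5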